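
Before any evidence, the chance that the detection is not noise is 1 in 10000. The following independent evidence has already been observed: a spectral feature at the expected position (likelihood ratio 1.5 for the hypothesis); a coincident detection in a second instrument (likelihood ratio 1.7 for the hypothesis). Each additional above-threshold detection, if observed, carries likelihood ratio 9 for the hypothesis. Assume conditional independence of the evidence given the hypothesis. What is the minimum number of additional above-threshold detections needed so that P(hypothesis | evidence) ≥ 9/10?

5

Prior odds = 0.0001/0.9999 = 1/9999.
Combined Bayes factor of the evidence already in hand = 1.5 × 1.7 = 2.55.
Odds after that evidence = (1/9999) × 2.55 = 17/66660.
Target odds = 0.9/0.1 = 9.
Need 9ⁿ ≥ 9 ÷ (17/66660) = 599940/17.
9⁴ = 6561 falls short of 599940/17 but 9⁵ = 59049 reaches it, so n = 5.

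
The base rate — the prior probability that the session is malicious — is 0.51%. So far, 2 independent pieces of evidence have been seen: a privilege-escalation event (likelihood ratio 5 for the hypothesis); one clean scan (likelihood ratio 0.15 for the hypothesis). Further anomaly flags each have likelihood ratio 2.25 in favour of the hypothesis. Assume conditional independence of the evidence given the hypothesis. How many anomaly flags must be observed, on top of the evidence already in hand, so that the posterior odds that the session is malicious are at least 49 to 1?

12

Prior odds = 0.0051/0.9949 = 51/9949.
Combined Bayes factor of the evidence already in hand = 5 × 0.15 = 0.75.
Odds after that evidence = (51/9949) × 0.75 = 153/39796.
Target odds = 49.
Need 2.25ⁿ ≥ 49 ÷ (153/39796) = 1950004/153.
2.25¹¹ ≈7481.83 falls short of 1950004/153 but 2.25¹² ≈16834.1 reaches it, so n = 12.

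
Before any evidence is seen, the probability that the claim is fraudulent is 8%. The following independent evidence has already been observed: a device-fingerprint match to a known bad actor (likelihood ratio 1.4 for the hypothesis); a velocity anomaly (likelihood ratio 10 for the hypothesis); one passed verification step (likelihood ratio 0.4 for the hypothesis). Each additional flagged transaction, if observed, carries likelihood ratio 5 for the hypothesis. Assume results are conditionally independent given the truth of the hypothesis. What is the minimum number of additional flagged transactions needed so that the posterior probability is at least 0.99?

Prior odds = 0.08/0.92 = 2/23.
Combined Bayes factor of the evidence already in hand = 1.4 × 10 × 0.4 = 5.6.
Odds after that evidence = (2/23) × 5.6 = 56/115.
Target odds = 0.99/0.01 = 99.
Need 5ⁿ ≥ 99 ÷ (56/115) = 11385/56.
5³ = 125 falls short of 11385/56 but 5⁴ = 625 reaches it, so n = 4.

4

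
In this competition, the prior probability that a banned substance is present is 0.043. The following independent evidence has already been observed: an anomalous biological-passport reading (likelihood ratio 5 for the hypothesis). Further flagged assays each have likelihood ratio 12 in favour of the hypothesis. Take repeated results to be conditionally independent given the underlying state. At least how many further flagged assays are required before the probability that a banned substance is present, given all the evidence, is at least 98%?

3

Prior odds = 0.043/0.957 = 43/957.
Bayes factor of the evidence already in hand = 5.
Odds after that evidence = (43/957) × 5 = 215/957.
Target odds = 0.98/0.02 = 49.
Need 12ⁿ ≥ 49 ÷ (215/957) = 46893/215.
12² = 144 falls short of 46893/215 but 12³ = 1728 reaches it, so n = 3.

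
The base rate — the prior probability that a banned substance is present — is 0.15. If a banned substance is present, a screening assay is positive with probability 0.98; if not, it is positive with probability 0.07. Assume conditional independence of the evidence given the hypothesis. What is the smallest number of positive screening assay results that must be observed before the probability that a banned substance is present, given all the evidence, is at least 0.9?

2

Prior odds = 0.15/0.85 = 3/17.
Likelihood ratio of a positive = 0.98/0.07 = 14.
Target posterior odds = 0.9/0.1 = 9.
Require 14ⁿ ≥ 9 ÷ (3/17) = 51.
14¹ = 14 falls short of 51 but 14² = 196 reaches it, so n = 2.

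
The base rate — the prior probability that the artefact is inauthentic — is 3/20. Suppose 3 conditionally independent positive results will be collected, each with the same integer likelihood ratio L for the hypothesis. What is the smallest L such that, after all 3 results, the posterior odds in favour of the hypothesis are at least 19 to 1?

Prior odds = 0.15/0.85 = 3/17.
Target odds = 19.
Need L³ ≥ 19 ÷ (3/17) = 323/3.
4³ = 64 < 323/3 ≤ 125 = 5³, so L = 5.

5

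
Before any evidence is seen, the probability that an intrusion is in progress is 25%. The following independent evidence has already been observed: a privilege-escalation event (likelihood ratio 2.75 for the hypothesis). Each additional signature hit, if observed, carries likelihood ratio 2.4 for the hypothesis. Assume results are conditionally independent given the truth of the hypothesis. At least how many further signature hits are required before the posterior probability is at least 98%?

Prior odds = 0.25/0.75 = 1/3.
Bayes factor of the evidence already in hand = 2.75.
Odds after that evidence = (1/3) × 2.75 = 11/12.
Target odds = 0.98/0.02 = 49.
Need 2.4ⁿ ≥ 49 ÷ (11/12) = 588/11.
2.4⁴ = 33.1776 falls short of 588/11 but 2.4⁵ = 79.62624 reaches it, so n = 5.

5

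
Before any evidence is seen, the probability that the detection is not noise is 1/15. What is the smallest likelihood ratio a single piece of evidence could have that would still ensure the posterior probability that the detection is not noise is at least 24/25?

336

Prior odds = (1/15)/(14/15) = 1/14.
Target odds = 0.96/0.04 = 24.
Required Bayes factor = 24 ÷ (1/14) = 336.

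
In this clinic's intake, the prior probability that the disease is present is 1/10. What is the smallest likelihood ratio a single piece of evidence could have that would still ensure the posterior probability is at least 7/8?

63

Prior odds = 0.1/0.9 = 1/9.
Target odds = 0.875/0.125 = 7.
Required Bayes factor = 7 ÷ (1/9) = 63.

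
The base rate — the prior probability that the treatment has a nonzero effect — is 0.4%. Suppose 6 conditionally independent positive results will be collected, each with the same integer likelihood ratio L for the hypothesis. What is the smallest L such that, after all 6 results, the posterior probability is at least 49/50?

5

Prior odds = 0.004/0.996 = 1/249.
Target odds = 0.98/0.02 = 49.
Need L⁶ ≥ 49 ÷ (1/249) = 12201.
4⁶ = 4096 < 12201 ≤ 15625 = 5⁶, so L = 5.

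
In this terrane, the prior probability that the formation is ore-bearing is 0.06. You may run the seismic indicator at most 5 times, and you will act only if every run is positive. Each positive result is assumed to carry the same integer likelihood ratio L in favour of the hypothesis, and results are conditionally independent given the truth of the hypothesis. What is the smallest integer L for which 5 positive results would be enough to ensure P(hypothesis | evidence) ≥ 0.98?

4

Prior odds = 0.06/0.94 = 3/47.
Target odds = 0.98/0.02 = 49.
Need L⁵ ≥ 49 ÷ (3/47) = 2303/3.
3⁵ = 243 < 2303/3 ≤ 1024 = 4⁵, so L = 4.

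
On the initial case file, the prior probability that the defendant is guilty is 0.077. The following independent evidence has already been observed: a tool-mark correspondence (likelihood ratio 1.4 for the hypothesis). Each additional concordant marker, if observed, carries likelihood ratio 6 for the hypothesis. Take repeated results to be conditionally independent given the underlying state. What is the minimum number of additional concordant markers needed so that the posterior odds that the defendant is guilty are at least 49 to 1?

Prior odds = 0.077/0.923 = 77/923.
Bayes factor of the evidence already in hand = 1.4.
Odds after that evidence = (77/923) × 1.4 = 539/4615.
Target odds = 49.
Need 6ⁿ ≥ 49 ÷ (539/4615) = 4615/11.
6³ = 216 falls short of 4615/11 but 6⁴ = 1296 reaches it, so n = 4.

4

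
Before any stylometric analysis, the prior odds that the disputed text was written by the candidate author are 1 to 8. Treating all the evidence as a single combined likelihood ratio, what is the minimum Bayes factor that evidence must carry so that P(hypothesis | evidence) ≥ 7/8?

Prior odds = 0.125.
Target odds = 0.875/0.125 = 7.
Required Bayes factor = 7 ÷ 0.125 = 56.

56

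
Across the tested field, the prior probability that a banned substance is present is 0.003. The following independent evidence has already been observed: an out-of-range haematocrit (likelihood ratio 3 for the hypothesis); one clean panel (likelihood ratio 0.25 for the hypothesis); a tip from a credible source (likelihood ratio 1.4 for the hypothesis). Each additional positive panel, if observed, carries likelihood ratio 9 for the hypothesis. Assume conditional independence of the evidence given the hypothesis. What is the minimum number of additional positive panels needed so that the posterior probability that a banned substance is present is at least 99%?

5

Prior odds = 0.003/0.997 = 3/997.
Combined Bayes factor of the evidence already in hand = 3 × 0.25 × 1.4 = 1.05.
Odds after that evidence = (3/997) × 1.05 = 63/19940.
Target odds = 0.99/0.01 = 99.
Need 9ⁿ ≥ 99 ÷ (63/19940) = 219340/7.
9⁴ = 6561 falls short of 219340/7 but 9⁵ = 59049 reaches it, so n = 5.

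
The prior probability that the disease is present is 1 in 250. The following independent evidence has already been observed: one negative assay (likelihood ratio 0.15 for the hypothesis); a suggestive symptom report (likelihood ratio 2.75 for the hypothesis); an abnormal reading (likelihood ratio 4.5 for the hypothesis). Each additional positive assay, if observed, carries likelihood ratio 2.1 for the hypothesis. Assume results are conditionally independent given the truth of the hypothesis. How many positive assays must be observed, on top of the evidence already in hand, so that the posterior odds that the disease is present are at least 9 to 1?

Prior odds = 0.004/0.996 = 1/249.
Combined Bayes factor of the evidence already in hand = 0.15 × 2.75 × 4.5 = 1.85625.
Odds after that evidence = (1/249) × 1.85625 = 99/13280.
Target odds = 9.
Need 2.1ⁿ ≥ 9 ÷ (99/13280) = 13280/11.
2.1⁹ ≈794.28 falls short of 13280/11 but 2.1¹⁰ ≈1667.99 reaches it, so n = 10.

10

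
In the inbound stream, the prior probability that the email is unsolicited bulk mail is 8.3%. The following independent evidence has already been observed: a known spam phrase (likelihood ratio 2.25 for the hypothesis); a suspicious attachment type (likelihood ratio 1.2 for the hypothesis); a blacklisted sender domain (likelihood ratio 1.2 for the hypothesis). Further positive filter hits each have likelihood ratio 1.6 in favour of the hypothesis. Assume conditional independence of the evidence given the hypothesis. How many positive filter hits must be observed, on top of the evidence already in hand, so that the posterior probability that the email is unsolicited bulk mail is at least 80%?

Prior odds = 0.083/0.917 = 83/917.
Combined Bayes factor of the evidence already in hand = 2.25 × 1.2 × 1.2 = 3.24.
Odds after that evidence = (83/917) × 3.24 = 6723/22925.
Target odds = 0.8/0.2 = 4.
Need 1.6ⁿ ≥ 4 ÷ (6723/22925) = 91700/6723.
1.6⁵ = 10.48576 falls short of 91700/6723 but 1.6⁶ = 262144/15625 reaches it, so n = 6.

6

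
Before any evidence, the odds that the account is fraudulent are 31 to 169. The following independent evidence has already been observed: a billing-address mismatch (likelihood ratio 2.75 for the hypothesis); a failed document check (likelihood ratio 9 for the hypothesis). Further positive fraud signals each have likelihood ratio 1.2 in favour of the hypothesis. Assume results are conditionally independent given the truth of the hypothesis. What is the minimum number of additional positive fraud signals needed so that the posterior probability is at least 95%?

Prior odds = 31/169.
Combined Bayes factor of the evidence already in hand = 2.75 × 9 = 24.75.
Odds after that evidence = (31/169) × 24.75 = 3069/676.
Target odds = 0.95/0.05 = 19.
Need 1.2ⁿ ≥ 19 ÷ (3069/676) = 12844/3069.
1.2⁷ = 279936/78125 falls short of 12844/3069 but 1.2⁸ = 1679616/390625 reaches it, so n = 8.

8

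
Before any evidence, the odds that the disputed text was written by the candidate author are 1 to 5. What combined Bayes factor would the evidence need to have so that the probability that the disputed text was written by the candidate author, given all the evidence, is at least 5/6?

25

Prior odds = 0.2.
Target odds = (5/6)/(1/6) = 5.
Required Bayes factor = 5 ÷ 0.2 = 25.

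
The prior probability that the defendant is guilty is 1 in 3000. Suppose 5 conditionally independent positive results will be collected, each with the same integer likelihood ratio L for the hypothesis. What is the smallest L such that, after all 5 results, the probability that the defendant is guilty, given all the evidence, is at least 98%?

11

Prior odds = (1/3000)/(2999/3000) = 1/2999.
Target odds = 0.98/0.02 = 49.
Need L⁵ ≥ 49 ÷ (1/2999) = 146951.
10⁵ = 100000 < 146951 ≤ 161051 = 11⁵, so L = 11.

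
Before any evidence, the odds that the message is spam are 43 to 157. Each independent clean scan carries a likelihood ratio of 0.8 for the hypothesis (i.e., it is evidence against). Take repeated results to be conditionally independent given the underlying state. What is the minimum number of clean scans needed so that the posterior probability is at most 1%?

Prior odds = 43/157.
Likelihood ratio per clean scan = 0.8.
Target odds: 0.01 ÷ 0.99 = 1/99.
Need (43/157) × 0.8ⁿ ≤ 1/99, i.e. 0.8ⁿ ≤ 157/4257.
0.8¹⁴ ≈0.0439805 is still above 157/4257 but 0.8¹⁵ ≈0.0351844 is at or below it, so n = 15.

15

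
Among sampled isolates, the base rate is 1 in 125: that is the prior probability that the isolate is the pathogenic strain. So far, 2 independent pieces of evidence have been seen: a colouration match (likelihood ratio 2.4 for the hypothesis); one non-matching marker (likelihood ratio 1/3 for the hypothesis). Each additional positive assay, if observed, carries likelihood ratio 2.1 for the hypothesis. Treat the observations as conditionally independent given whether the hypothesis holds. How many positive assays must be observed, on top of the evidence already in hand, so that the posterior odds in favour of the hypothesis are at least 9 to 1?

Prior odds = 0.008/0.992 = 1/124.
Combined Bayes factor of the evidence already in hand = 2.4 × (1/3) = 0.8.
Odds after that evidence = (1/124) × 0.8 = 1/155.
Target odds = 9.
Need 2.1ⁿ ≥ 9 ÷ (1/155) = 1395.
2.1⁹ ≈794.28 falls short of 1395 but 2.1¹⁰ ≈1667.99 reaches it, so n = 10.

10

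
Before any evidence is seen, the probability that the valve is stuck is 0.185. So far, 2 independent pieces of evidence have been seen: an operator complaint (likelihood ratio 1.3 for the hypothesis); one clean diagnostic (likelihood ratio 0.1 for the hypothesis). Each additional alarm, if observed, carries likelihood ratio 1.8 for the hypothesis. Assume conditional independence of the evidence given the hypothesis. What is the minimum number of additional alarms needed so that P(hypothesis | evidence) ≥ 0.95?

12

Prior odds = 0.185/0.815 = 37/163.
Combined Bayes factor of the evidence already in hand = 1.3 × 0.1 = 0.13.
Odds after that evidence = (37/163) × 0.13 = 481/16300.
Target odds = 0.95/0.05 = 19.
Need 1.8ⁿ ≥ 19 ÷ (481/16300) = 309700/481.
1.8¹¹ ≈642.684 falls short of 309700/481 but 1.8¹² ≈1156.83 reaches it, so n = 12.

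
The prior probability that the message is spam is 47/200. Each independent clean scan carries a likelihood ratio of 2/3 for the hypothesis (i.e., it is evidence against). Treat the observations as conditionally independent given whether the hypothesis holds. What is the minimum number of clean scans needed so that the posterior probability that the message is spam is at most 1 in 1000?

15

Prior odds: 0.235 ÷ 0.765 = 47/153.
Likelihood ratio per clean scan = 2/3.
Target posterior odds = 0.001/0.999 = 1/999.
Require (2/3)ⁿ ≤ 1/999 ÷ (47/153) = 17/5217.
(2/3)¹⁴ = 16384/4782969 is still above 17/5217 but (2/3)¹⁵ = 32768/14348907 is at or below it, so n = 15.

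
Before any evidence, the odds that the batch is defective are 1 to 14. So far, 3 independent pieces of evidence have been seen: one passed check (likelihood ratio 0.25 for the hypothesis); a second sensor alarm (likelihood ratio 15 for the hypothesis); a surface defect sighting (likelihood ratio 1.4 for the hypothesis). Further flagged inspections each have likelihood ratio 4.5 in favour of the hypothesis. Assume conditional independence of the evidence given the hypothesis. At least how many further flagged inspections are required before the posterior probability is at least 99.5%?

Prior odds = 1/14.
Combined Bayes factor of the evidence already in hand = 0.25 × 15 × 1.4 = 5.25.
Odds after that evidence = (1/14) × 5.25 = 0.375.
Target odds = 0.995/0.005 = 199.
Need 4.5ⁿ ≥ 199 ÷ 0.375 = 1592/3.
4.5⁴ = 410.0625 falls short of 1592/3 but 4.5⁵ = 1845.28125 reaches it, so n = 5.

5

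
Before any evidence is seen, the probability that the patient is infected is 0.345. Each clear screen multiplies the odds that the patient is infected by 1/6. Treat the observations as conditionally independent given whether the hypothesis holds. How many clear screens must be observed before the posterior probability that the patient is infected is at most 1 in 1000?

Prior odds: 0.345 ÷ 0.655 = 69/131.
Likelihood ratio per clear screen = 1/6.
Target posterior odds = 0.001/0.999 = 1/999.
Need (69/131) × (1/6)ⁿ ≤ 1/999, i.e. (1/6)ⁿ ≤ 131/68931.
(1/6)³ = 1/216 is still above 131/68931 but (1/6)⁴ = 1/1296 is at or below it, so n = 4.

4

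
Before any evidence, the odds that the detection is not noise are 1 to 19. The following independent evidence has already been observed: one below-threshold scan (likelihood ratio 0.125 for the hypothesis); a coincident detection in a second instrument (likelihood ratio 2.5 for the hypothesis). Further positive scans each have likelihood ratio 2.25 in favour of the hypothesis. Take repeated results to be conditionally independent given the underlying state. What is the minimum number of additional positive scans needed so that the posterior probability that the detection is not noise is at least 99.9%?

14

Prior odds = 1/19.
Combined Bayes factor of the evidence already in hand = 0.125 × 2.5 = 0.3125.
Odds after that evidence = (1/19) × 0.3125 = 5/304.
Target odds = 0.999/0.001 = 999.
Need 2.25ⁿ ≥ 999 ÷ (5/304) = 60739.2.
2.25¹³ ≈37876.8 falls short of 60739.2 but 2.25¹⁴ ≈85222.7 reaches it, so n = 14.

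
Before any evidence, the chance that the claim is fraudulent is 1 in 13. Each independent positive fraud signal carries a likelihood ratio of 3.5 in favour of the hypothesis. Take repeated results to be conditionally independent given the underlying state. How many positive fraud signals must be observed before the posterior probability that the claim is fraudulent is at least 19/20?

5

Prior odds: (1/13) ÷ (12/13) = 1/12.
Likelihood ratio per positive fraud signal = 3.5.
Target posterior odds = 0.95/0.05 = 19.
Need (1/12) × 3.5ⁿ ≥ 19, i.e. 3.5ⁿ ≥ 228.
3.5⁴ = 150.0625 falls short of 228 but 3.5⁵ = 525.21875 reaches it, so n = 5.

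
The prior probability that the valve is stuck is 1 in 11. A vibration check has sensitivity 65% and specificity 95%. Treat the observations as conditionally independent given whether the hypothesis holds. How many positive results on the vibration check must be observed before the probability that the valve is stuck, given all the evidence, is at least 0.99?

Prior odds = (1/11)/(10/11) = 0.1.
False-positive rate = 1 − 0.95 = 0.05; likelihood ratio of a positive = 0.65/0.05 = 13.
Target odds: 0.99 ÷ 0.01 = 99.
Need 0.1 × 13ⁿ ≥ 99, i.e. 13ⁿ ≥ 990.
13² = 169 falls short of 990 but 13³ = 2197 reaches it, so n = 3.

3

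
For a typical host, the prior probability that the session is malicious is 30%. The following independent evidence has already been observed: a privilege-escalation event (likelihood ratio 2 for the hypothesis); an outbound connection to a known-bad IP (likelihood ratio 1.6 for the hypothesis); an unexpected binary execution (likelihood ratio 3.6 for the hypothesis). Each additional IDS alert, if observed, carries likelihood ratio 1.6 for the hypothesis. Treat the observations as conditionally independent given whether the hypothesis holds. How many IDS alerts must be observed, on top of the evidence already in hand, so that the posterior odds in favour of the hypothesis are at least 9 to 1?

Prior odds = 0.3/0.7 = 3/7.
Combined Bayes factor of the evidence already in hand = 2 × 1.6 × 3.6 = 11.52.
Odds after that evidence = (3/7) × 11.52 = 864/175.
Target odds = 9.
Need 1.6ⁿ ≥ 9 ÷ (864/175) = 175/96.
1.6¹ = 1.6 falls short of 175/96 but 1.6² = 2.56 reaches it, so n = 2.

2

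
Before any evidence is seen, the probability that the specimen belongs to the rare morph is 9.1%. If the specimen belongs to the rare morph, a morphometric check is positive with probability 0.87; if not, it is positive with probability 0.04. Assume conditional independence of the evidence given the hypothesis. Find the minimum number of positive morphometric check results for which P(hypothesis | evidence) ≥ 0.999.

3

Prior odds: 0.091 ÷ 0.909 = 91/909.
Likelihood ratio of a positive = 0.87/0.04 = 21.75.
Target odds: 0.999 ÷ 0.001 = 999.
Require 21.75ⁿ ≥ 999 ÷ (91/909) = 908091/91.
21.75² = 473.0625 falls short of 908091/91 but 21.75³ = 658503/64 reaches it, so n = 3.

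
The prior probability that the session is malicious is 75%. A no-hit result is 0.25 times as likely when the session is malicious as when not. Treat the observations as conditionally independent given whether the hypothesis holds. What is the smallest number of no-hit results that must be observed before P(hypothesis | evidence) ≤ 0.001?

Prior odds = 0.75/0.25 = 3.
Likelihood ratio per no-hit result = 0.25.
Target posterior odds = 0.001/0.999 = 1/999.
Need 3 × 0.25ⁿ ≤ 1/999, i.e. 0.25ⁿ ≤ 1/2997.
0.25⁵ = 1/1024 is still above 1/2997 but 0.25⁶ = 1/4096 is at or below it, so n = 6.

6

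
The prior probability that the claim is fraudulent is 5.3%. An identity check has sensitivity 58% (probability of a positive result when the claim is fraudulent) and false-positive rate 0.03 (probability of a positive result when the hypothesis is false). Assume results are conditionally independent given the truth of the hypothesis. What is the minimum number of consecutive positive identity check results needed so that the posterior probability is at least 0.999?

4

Prior odds: 0.053 ÷ 0.947 = 53/947.
Likelihood ratio of a positive result = 0.58/0.03 = 58/3.
Target odds: 0.999 ÷ 0.001 = 999.
Need (53/947) × (58/3)ⁿ ≥ 999, i.e. (58/3)ⁿ ≥ 946053/53.
(58/3)³ = 195112/27 falls short of 946053/53 but (58/3)⁴ = 11316496/81 reaches it, so n = 4.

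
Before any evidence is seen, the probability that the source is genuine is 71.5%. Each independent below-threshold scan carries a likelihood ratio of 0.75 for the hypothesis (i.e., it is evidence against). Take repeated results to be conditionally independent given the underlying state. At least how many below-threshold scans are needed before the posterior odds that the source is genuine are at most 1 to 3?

8

Prior odds: 0.715 ÷ 0.285 = 143/57.
Likelihood ratio per below-threshold scan = 0.75.
Target odds = 1/3.
Require 0.75ⁿ ≤ 1/3 ÷ (143/57) = 19/143.
0.75⁷ = 2187/16384 is still above 19/143 but 0.75⁸ = 6561/65536 is at or below it, so n = 8.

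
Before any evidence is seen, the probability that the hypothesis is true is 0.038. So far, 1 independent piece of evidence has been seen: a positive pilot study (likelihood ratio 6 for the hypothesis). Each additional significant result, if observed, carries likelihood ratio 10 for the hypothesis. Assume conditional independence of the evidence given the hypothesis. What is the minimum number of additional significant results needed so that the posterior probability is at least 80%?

Prior odds = 0.038/0.962 = 19/481.
Bayes factor of the evidence already in hand = 6.
Odds after that evidence = (19/481) × 6 = 114/481.
Target odds = 0.8/0.2 = 4.
Need 10ⁿ ≥ 4 ÷ (114/481) = 962/57.
10¹ = 10 falls short of 962/57 but 10² = 100 reaches it, so n = 2.

2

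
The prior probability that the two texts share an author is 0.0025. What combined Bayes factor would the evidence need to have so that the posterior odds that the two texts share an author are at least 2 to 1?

Prior odds = 0.0025/0.9975 = 1/399.
Target odds = 2.
Required Bayes factor = 2 ÷ (1/399) = 798.

798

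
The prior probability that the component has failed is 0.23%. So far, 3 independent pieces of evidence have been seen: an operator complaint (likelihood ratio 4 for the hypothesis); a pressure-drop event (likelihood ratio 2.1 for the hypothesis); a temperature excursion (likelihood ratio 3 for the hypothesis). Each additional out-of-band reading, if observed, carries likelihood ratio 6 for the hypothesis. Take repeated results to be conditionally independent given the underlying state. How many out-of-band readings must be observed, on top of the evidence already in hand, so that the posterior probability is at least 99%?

Prior odds = 0.0023/0.9977 = 23/9977.
Combined Bayes factor of the evidence already in hand = 4 × 2.1 × 3 = 25.2.
Odds after that evidence = (23/9977) × 25.2 = 2898/49885.
Target odds = 0.99/0.01 = 99.
Need 6ⁿ ≥ 99 ÷ (2898/49885) = 548735/322.
6⁴ = 1296 falls short of 548735/322 but 6⁵ = 7776 reaches it, so n = 5.

5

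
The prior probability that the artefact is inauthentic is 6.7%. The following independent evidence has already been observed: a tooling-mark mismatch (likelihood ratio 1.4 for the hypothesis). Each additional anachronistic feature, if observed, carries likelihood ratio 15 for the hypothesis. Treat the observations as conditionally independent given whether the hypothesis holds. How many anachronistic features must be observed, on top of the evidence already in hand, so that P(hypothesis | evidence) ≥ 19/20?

Prior odds = 0.067/0.933 = 67/933.
Bayes factor of the evidence already in hand = 1.4.
Odds after that evidence = (67/933) × 1.4 = 469/4665.
Target odds = 0.95/0.05 = 19.
Need 15ⁿ ≥ 19 ÷ (469/4665) = 88635/469.
15¹ = 15 falls short of 88635/469 but 15² = 225 reaches it, so n = 2.

2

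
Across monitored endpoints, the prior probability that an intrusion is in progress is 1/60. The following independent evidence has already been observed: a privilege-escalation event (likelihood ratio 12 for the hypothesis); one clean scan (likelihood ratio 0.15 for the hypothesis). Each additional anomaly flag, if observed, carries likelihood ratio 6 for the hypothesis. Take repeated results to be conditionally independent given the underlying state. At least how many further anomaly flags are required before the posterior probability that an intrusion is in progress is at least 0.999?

Prior odds = (1/60)/(59/60) = 1/59.
Combined Bayes factor of the evidence already in hand = 12 × 0.15 = 1.8.
Odds after that evidence = (1/59) × 1.8 = 9/295.
Target odds = 0.999/0.001 = 999.
Need 6ⁿ ≥ 999 ÷ (9/295) = 32745.
6⁵ = 7776 falls short of 32745 but 6⁶ = 46656 reaches it, so n = 6.

6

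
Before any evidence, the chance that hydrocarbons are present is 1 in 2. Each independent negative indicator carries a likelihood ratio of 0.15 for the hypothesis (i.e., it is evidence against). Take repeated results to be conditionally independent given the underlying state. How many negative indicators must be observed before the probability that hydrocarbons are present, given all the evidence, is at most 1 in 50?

Prior odds: 0.5 ÷ 0.5 = 1.
Likelihood ratio per negative indicator = 0.15.
Target posterior odds = 0.02/0.98 = 1/49.
Require 0.15ⁿ ≤ 1/49 ÷ 1 = 1/49.
0.15² = 0.0225 is still above 1/49 but 0.15³ = 0.003375 is at or below it, so n = 3.

3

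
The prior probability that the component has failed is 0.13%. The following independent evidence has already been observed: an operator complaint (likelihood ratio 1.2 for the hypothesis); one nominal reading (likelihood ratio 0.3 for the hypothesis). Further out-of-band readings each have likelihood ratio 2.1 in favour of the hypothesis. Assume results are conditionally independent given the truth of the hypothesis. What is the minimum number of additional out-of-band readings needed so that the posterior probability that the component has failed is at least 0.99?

17

Prior odds = 0.0013/0.9987 = 13/9987.
Combined Bayes factor of the evidence already in hand = 1.2 × 0.3 = 0.36.
Odds after that evidence = (13/9987) × 0.36 = 39/83225.
Target odds = 0.99/0.01 = 99.
Need 2.1ⁿ ≥ 99 ÷ (39/83225) = 2746425/13.
2.1¹⁶ ≈143057 falls short of 2746425/13 but 2.1¹⁷ ≈300419 reaches it, so n = 17.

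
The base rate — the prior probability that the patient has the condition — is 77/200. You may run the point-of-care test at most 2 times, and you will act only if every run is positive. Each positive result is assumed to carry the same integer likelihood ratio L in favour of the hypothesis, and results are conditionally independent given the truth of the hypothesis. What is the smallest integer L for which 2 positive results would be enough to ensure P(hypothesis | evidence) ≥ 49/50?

9

Prior odds = 0.385/0.615 = 77/123.
Target odds = 0.98/0.02 = 49.
Need L² ≥ 49 ÷ (77/123) = 861/11.
8² = 64 < 861/11 ≤ 81 = 9², so L = 9.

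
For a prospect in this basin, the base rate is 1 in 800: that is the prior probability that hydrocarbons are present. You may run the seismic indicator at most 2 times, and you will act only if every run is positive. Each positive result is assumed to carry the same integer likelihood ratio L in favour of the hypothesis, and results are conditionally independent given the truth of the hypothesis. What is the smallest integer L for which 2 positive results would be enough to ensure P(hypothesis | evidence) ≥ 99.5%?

399

Prior odds = 0.00125/0.99875 = 1/799.
Target odds = 0.995/0.005 = 199.
Need L² ≥ 199 ÷ (1/799) = 159001.
398² = 158404 < 159001 ≤ 159201 = 399², so L = 399.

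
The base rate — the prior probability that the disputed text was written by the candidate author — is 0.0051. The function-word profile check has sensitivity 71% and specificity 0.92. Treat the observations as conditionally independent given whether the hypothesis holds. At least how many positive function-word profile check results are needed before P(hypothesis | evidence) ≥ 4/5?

Prior odds: 0.0051 ÷ 0.9949 = 51/9949.
False-positive rate = 1 − 0.92 = 0.08; likelihood ratio of a positive = 0.71/0.08 = 8.875.
Target posterior odds = 0.8/0.2 = 4.
Need (51/9949) × 8.875ⁿ ≥ 4, i.e. 8.875ⁿ ≥ 39796/51.
8.875³ = 357911/512 falls short of 39796/51 but 8.875⁴ = 25411681/4096 reaches it, so n = 4.

4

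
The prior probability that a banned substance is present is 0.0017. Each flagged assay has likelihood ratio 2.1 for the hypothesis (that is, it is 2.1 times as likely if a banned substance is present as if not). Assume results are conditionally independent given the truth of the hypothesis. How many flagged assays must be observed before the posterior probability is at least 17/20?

Prior odds: 0.0017 ÷ 0.9983 = 17/9983.
Likelihood ratio per flagged assay = 2.1.
Target posterior odds = 0.85/0.15 = 17/3.
Need (17/9983) × 2.1ⁿ ≥ 17/3, i.e. 2.1ⁿ ≥ 9983/3.
2.1¹⁰ ≈1667.99 falls short of 9983/3 but 2.1¹¹ ≈3502.78 reaches it, so n = 11.

11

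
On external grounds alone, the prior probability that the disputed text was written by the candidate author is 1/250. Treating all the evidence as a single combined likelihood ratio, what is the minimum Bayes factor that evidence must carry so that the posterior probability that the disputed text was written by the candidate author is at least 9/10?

Prior odds = 0.004/0.996 = 1/249.
Target odds = 0.9/0.1 = 9.
Required Bayes factor = 9 ÷ (1/249) = 2241.

2241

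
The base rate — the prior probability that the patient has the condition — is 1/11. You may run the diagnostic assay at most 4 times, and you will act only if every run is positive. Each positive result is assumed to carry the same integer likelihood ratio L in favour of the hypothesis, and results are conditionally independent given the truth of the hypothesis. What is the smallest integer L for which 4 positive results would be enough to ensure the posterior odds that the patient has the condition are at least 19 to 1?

Prior odds = (1/11)/(10/11) = 0.1.
Target odds = 19.
Need L⁴ ≥ 19 ÷ 0.1 = 190.
3⁴ = 81 < 190 ≤ 256 = 4⁴, so L = 4.

4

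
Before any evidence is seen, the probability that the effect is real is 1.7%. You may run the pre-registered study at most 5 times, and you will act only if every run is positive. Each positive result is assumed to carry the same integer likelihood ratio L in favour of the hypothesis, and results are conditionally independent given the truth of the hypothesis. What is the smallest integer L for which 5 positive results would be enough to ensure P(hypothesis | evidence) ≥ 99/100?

Prior odds = 0.017/0.983 = 17/983.
Target odds = 0.99/0.01 = 99.
Need L⁵ ≥ 99 ÷ (17/983) = 97317/17.
5⁵ = 3125 < 97317/17 ≤ 7776 = 6⁵, so L = 6.

6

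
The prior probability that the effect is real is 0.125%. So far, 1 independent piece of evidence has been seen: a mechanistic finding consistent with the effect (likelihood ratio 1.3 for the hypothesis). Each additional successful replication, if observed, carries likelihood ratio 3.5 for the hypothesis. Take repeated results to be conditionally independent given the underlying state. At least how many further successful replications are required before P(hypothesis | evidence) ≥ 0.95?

Prior odds = 0.00125/0.99875 = 1/799.
Bayes factor of the evidence already in hand = 1.3.
Odds after that evidence = (1/799) × 1.3 = 13/7990.
Target odds = 0.95/0.05 = 19.
Need 3.5ⁿ ≥ 19 ÷ (13/7990) = 151810/13.
3.5⁷ = 823543/128 falls short of 151810/13 but 3.5⁸ = 5764801/256 reaches it, so n = 8.

8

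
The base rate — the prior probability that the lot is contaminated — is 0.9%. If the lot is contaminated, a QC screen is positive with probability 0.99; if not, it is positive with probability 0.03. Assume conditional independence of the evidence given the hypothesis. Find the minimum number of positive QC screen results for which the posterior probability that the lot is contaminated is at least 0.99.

Prior odds: 0.009 ÷ 0.991 = 9/991.
Likelihood ratio of a positive = 0.99/0.03 = 33.
Target posterior odds = 0.99/0.01 = 99.
Need (9/991) × 33ⁿ ≥ 99, i.e. 33ⁿ ≥ 10901.
33² = 1089 falls short of 10901 but 33³ = 35937 reaches it, so n = 3.

3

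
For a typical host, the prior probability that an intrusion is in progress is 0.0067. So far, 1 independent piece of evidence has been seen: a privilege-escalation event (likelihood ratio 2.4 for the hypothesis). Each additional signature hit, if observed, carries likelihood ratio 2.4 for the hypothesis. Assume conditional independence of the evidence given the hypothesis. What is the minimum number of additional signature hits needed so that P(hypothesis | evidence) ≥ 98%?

10

Prior odds = 0.0067/0.9933 = 67/9933.
Bayes factor of the evidence already in hand = 2.4.
Odds after that evidence = (67/9933) × 2.4 = 268/16555.
Target odds = 0.98/0.02 = 49.
Need 2.4ⁿ ≥ 49 ÷ (268/16555) = 811195/268.
2.4⁹ ≈2641.81 falls short of 811195/268 but 2.4¹⁰ ≈6340.34 reaches it, so n = 10.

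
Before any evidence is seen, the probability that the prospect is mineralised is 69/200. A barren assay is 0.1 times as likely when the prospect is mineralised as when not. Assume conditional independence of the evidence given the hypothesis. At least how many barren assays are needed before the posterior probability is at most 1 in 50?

Prior odds: 0.345 ÷ 0.655 = 69/131.
Likelihood ratio per barren assay = 0.1.
Target odds: 0.02 ÷ 0.98 = 1/49.
Need (69/131) × 0.1ⁿ ≤ 1/49, i.e. 0.1ⁿ ≤ 131/3381.
0.1¹ = 0.1 is still above 131/3381 but 0.1² = 0.01 is at or below it, so n = 2.

2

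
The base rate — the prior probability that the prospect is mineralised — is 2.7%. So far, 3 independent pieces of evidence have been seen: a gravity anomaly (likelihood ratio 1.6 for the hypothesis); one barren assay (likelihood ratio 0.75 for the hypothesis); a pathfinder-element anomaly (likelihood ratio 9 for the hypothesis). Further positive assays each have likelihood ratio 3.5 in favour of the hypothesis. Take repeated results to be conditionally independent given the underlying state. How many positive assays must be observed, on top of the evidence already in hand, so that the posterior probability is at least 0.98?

Prior odds = 0.027/0.973 = 27/973.
Combined Bayes factor of the evidence already in hand = 1.6 × 0.75 × 9 = 10.8.
Odds after that evidence = (27/973) × 10.8 = 1458/4865.
Target odds = 0.98/0.02 = 49.
Need 3.5ⁿ ≥ 49 ÷ (1458/4865) = 238385/1458.
3.5⁴ = 150.0625 falls short of 238385/1458 but 3.5⁵ = 525.21875 reaches it, so n = 5.

5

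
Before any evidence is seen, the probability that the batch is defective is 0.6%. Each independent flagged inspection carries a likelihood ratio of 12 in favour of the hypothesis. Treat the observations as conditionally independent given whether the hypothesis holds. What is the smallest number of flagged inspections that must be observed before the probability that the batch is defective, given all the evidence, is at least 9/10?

3

Prior odds: 0.006 ÷ 0.994 = 3/497.
Likelihood ratio per flagged inspection = 12.
Target posterior odds = 0.9/0.1 = 9.
Require 12ⁿ ≥ 9 ÷ (3/497) = 1491.
12² = 144 falls short of 1491 but 12³ = 1728 reaches it, so n = 3.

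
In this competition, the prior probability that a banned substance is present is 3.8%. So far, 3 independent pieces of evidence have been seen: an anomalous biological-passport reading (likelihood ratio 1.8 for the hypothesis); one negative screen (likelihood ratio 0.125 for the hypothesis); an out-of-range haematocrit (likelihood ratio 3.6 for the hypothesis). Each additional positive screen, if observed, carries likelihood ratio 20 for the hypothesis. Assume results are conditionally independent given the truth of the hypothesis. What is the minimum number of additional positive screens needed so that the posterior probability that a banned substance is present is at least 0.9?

2

Prior odds = 0.038/0.962 = 19/481.
Combined Bayes factor of the evidence already in hand = 1.8 × 0.125 × 3.6 = 0.81.
Odds after that evidence = (19/481) × 0.81 = 1539/48100.
Target odds = 0.9/0.1 = 9.
Need 20ⁿ ≥ 9 ÷ (1539/48100) = 48100/171.
20¹ = 20 falls short of 48100/171 but 20² = 400 reaches it, so n = 2.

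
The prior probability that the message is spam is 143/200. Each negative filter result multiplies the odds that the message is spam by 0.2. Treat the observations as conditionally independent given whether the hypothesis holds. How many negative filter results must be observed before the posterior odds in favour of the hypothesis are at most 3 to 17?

2

Prior odds = 0.715/0.285 = 143/57.
Likelihood ratio per negative filter result = 0.2.
Target odds = 3/17.
Require 0.2ⁿ ≤ 3/17 ÷ (143/57) = 171/2431.
0.2¹ = 0.2 is still above 171/2431 but 0.2² = 0.04 is at or below it, so n = 2.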